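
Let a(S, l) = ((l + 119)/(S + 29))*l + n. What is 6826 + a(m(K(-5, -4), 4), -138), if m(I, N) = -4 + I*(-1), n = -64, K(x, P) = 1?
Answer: 27485/4 ≈ 6871.3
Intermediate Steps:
m(I, N) = -4 - I
a(S, l) = -64 + l*(119 + l)/(29 + S) (a(S, l) = ((l + 119)/(S + 29))*l - 64 = ((119 + l)/(29 + S))*l - 64 = l*(119 + l)/(29 + S) - 64 = -64 + l*(119 + l)/(29 + S))
6826 + a(m(K(-5, -4), 4), -138) = 6826 + (-1856 + (-138)**2 - 64*(-4 - 1*1) + 119*(-138))/(29 + (-4 - 1*1)) = 6826 + (-1856 + 19044 - 64*(-4 - 1) - 16422)/(29 + (-4 - 1)) = 6826 + (-1856 + 19044 - 64*(-5) - 16422)/(29 - 5) = 6826 + (-1856 + 19044 + 320 - 16422)/24 = 6826 + (1/24)*1086 = 6826 + 181/4 = 27485/4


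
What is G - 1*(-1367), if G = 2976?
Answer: 4343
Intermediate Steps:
G - 1*(-1367) = 2976 - 1*(-1367) = 2976 + 1367 = 4343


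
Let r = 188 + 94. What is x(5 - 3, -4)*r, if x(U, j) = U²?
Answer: 1128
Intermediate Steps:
r = 282
x(5 - 3, -4)*r = (5 - 3)²*282 = 2²*282 = 4*282 = 1128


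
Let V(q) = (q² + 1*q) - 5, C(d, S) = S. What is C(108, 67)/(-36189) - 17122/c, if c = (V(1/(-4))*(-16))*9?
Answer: -7650347/333743 ≈ -22.923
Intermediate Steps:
V(q) = -5 + q + q² (V(q) = (q² + q) - 5 = (q + q²) - 5 = -5 + q + q²)
c = 747 (c = ((-5 + 1/(-4) + (1/(-4))²)*(-16))*9 = ((-5 - ¼ + (-¼)²)*(-16))*9 = ((-5 - ¼ + 1/16)*(-16))*9 = -83/16*(-16)*9 = 83*9 = 747)
C(108, 67)/(-36189) - 17122/c = 67/(-36189) - 17122/747 = 67*(-1/36189) - 17122*1/747 = -67/36189 - 17122/747 = -7650347/333743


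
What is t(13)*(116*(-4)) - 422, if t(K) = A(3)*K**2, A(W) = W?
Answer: -235670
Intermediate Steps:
t(K) = 3*K**2
t(13)*(116*(-4)) - 422 = (3*13**2)*(116*(-4)) - 422 = (3*169)*(-464) - 422 = 507*(-464) - 422 = -235248 - 422 = -235670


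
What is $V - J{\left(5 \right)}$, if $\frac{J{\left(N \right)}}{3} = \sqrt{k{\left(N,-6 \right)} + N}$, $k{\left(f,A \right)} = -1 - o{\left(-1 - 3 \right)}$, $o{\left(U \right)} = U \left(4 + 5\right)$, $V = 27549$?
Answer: $27549 - 6 \sqrt{10} \approx 27530.0$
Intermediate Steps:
$o{\left(U \right)} = 9 U$ ($o{\left(U \right)} = U 9 = 9 U$)
$k{\left(f,A \right)} = 35$ ($k{\left(f,A \right)} = -1 - 9 \left(-1 - 3\right) = -1 - 9 \left(-4\right) = -1 - -36 = -1 + 36 = 35$)
$J{\left(N \right)} = 3 \sqrt{35 + N}$
$V - J{\left(5 \right)} = 27549 - 3 \sqrt{35 + 5} = 27549 - 3 \sqrt{40} = 27549 - 3 \cdot 2 \sqrt{10} = 27549 - 6 \sqrt{10}$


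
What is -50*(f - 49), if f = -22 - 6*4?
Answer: 4750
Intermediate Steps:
f = -46 (f = -22 - 1*24 = -22 - 24 = -46)
-50*(f - 49) = -50*(-46 - 49) = -50*(-95) = 4750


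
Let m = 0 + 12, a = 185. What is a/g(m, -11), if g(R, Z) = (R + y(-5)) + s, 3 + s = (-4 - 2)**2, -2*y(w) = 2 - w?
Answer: 370/83 ≈ 4.4578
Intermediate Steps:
y(w) = -1 + w/2 (y(w) = -(2 - w)/2 = -1 + w/2)
s = 33 (s = -3 + (-4 - 2)**2 = -3 + (-6)**2 = -3 + 36 = 33)
m = 12
g(R, Z) = 59/2 + R (g(R, Z) = (R + (-1 + (1/2)*(-5))) + 33 = (R + (-1 - 5/2)) + 33 = (R - 7/2) + 33 = (-7/2 + R) + 33 = 59/2 + R)
a/g(m, -11) = 185/(59/2 + 12) = 185/(83/2) = 185*(2/83) = 370/83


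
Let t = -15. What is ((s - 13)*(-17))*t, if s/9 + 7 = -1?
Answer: -21675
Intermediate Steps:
s = -72 (s = -63 + 9*(-1) = -63 - 9 = -72)
((s - 13)*(-17))*t = ((-72 - 13)*(-17))*(-15) = -85*(-17)*(-15) = 1445*(-15) = -21675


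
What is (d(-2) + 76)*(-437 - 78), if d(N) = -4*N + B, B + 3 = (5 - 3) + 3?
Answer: -44290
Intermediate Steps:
B = 2 (B = -3 + ((5 - 3) + 3) = -3 + (2 + 3) = -3 + 5 = 2)
d(N) = 2 - 4*N (d(N) = -4*N + 2 = 2 - 4*N)
(d(-2) + 76)*(-437 - 78) = ((2 - 4*(-2)) + 76)*(-437 - 78) = ((2 + 8) + 76)*(-515) = (10 + 76)*(-515) = 86*(-515) = -44290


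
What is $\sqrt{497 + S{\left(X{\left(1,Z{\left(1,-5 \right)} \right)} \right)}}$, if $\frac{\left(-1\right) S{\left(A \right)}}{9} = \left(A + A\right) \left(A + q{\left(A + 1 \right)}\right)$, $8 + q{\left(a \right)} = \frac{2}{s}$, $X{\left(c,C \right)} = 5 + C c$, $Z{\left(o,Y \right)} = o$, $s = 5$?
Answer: $\frac{\sqrt{16745}}{5} \approx 25.88$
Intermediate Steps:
$q{\left(a \right)} = - \frac{38}{5}$ ($q{\left(a \right)} = -8 + \frac{2}{5} = - \frac{38}{5}$)
$S{\left(A \right)} = - 18 A \left(- \frac{38}{5} + A\right)$ ($S{\left(A \right)} = - 9 \left(A + A\right) \left(A - \frac{38}{5}\right) = - 9 \cdot 2 A \left(- \frac{38}{5} + A\right) = - 18 A \left(- \frac{38}{5} + A\right)$)
$\sqrt{497 + S{\left(X{\left(1,Z{\left(1,-5 \right)} \right)} \right)}} = \sqrt{497 + \frac{18 \left(5 + 1 \cdot 1\right) \left(38 - 5 \left(5 + 1 \cdot 1\right)\right)}{5}} = \sqrt{497 + \frac{18 \left(5 + 1\right) \left(38 - 5 \left(5 + 1\right)\right)}{5}} = \sqrt{497 + \frac{18}{5} \cdot 6 \left(38 - 30\right)} = \sqrt{497 + \frac{18}{5} \cdot 6 \cdot 8} = \sqrt{497 + \frac{864}{5}} = \sqrt{\frac{3349}{5}} = \frac{\sqrt{16745}}{5}$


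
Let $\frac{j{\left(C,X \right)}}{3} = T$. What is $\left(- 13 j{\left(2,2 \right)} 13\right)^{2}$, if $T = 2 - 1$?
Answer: $257049$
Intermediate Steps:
$T = 1$ ($T = 2 - 1 = 1$)
$j{\left(C,X \right)} = 3$ ($j{\left(C,X \right)} = 3 \cdot 1 = 3$)
$\left(- 13 j{\left(2,2 \right)} 13\right)^{2} = \left(\left(-13\right) 3 \cdot 13\right)^{2} = \left(\left(-39\right) 13\right)^{2} = \left(-507\right)^{2} = 257049$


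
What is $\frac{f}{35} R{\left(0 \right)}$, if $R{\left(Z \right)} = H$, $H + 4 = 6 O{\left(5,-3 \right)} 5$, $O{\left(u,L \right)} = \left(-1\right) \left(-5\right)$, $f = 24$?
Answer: $\frac{3504}{35} \approx 100.11$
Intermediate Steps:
$O{\left(u,L \right)} = 5$
$H = 146$ ($H = -4 + 6 \cdot 5 \cdot 5 = -4 + 30 \cdot 5 = -4 + 150 = 146$)
$R{\left(Z \right)} = 146$
$\frac{f}{35} R{\left(0 \right)} = \frac{24}{35} \cdot 146 = \frac{3504}{35}$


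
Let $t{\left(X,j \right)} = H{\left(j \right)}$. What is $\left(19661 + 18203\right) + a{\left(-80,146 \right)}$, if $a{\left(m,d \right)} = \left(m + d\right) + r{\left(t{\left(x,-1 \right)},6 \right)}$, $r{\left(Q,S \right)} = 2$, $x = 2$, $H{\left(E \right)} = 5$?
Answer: $37932$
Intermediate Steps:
$t{\left(X,j \right)} = 5$
$a{\left(m,d \right)} = 2 + d + m$ ($a{\left(m,d \right)} = \left(m + d\right) + 2 = \left(d + m\right) + 2 = 2 + d + m$)
$\left(19661 + 18203\right) + a{\left(-80,146 \right)} = \left(19661 + 18203\right) + \left(2 + 146 - 80\right) = 37864 + 68 = 37932$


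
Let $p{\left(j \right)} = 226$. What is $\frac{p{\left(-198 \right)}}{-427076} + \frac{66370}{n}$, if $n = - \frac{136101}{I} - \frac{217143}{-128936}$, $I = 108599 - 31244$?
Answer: $- \frac{47118159432323825641}{53471464845266} \approx -8.8118 \cdot 10^{5}$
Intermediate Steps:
$I = 77355$
$n = - \frac{250407257}{3324614760}$ ($n = - \frac{136101}{77355} - \frac{217143}{-128936} = \left(-136101\right) \frac{1}{77355} - - \frac{217143}{128936} = - \frac{45367}{25785} + \frac{217143}{128936} = - \frac{250407257}{3324614760} \approx -0.075319$)
$\frac{p{\left(-198 \right)}}{-427076} + \frac{66370}{n} = \frac{226}{-427076} + \frac{66370}{- \frac{250407257}{3324614760}} = 226 \left(- \frac{1}{427076}\right) + 66370 \left(- \frac{3324614760}{250407257}\right) = - \frac{113}{213538} - \frac{220654681621200}{250407257} = - \frac{47118159432323825641}{53471464845266}$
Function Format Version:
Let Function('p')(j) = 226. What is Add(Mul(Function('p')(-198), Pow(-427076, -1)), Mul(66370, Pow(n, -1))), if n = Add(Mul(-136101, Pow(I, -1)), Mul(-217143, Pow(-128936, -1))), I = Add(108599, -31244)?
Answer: Rational(-47118159432323825641, 53471464845266) ≈ -8.8118e+5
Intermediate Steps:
I = 77355
n = Rational(-250407257, 3324614760) (n = Add(Mul(-136101, Pow(77355, -1)), Mul(-217143, Pow(-128936, -1))) = Add(Mul(-136101, Rational(1, 77355)), Mul(-217143, Rational(-1, 128936))) = Add(Rational(-45367, 25785), Rational(217143, 128936)) = Rational(-250407257, 3324614760) ≈ -0.075319)
Add(Mul(Function('p')(-198), Pow(-427076, -1)), Mul(66370, Pow(n, -1))) = Add(Mul(226, Pow(-427076, -1)), Mul(66370, Pow(Rational(-250407257, 3324614760), -1))) = Add(Mul(226, Rational(-1, 427076)), Mul(66370, Rational(-3324614760, 250407257))) = Add(Rational(-113, 213538), Rational(-220654681621200, 250407257)) = Rational(-47118159432323825641, 53471464845266)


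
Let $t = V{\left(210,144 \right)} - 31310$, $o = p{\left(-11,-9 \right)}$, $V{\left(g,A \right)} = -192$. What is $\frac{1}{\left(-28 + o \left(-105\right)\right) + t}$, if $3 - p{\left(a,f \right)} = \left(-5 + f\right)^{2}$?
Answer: $- \frac{1}{11265} \approx -8.8771 \cdot 10^{-5}$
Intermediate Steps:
$p{\left(a,f \right)} = 3 - \left(-5 + f\right)^{2}$
$o = -193$ ($o = 3 - \left(-5 - 9\right)^{2} = 3 - \left(-14\right)^{2} = 3 - 196 = -193$)
$t = -31502$ ($t = -192 - 31310 = -31502$)
$\frac{1}{\left(-28 + o \left(-105\right)\right) + t} = \frac{1}{\left(-28 - -20265\right) - 31502} = \frac{1}{\left(-28 + 20265\right) - 31502} = \frac{1}{20237 - 31502} = \frac{1}{-11265} = - \frac{1}{11265}$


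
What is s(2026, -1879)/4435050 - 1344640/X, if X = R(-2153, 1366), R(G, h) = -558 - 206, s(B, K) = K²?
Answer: 7809218641/4435050 ≈ 1760.8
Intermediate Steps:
R(G, h) = -764
X = -764
s(2026, -1879)/4435050 - 1344640/X = (-1879)²/4435050 - 1344640/(-764) = 3530641*(1/4435050) - 1344640*(-1/764) = 3530641/4435050 + 1760 = 7809218641/4435050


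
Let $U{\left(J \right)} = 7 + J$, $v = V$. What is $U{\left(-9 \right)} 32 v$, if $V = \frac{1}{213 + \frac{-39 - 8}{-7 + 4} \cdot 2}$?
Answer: $- \frac{192}{733} \approx -0.26194$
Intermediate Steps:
$V = \frac{3}{733}$ ($V = \frac{1}{213 + - \frac{47}{-3} \cdot 2} = \frac{1}{213 + \left(-47\right) \left(- \frac{1}{3}\right) 2} = \frac{1}{213 + \frac{47}{3} \cdot 2} = \frac{1}{213 + \frac{94}{3}} = \frac{1}{\frac{733}{3}} = \frac{3}{733} \approx 0.0040928$)
$v = \frac{3}{733} \approx 0.0040928$
$U{\left(-9 \right)} 32 v = \left(7 - 9\right) 32 \cdot \frac{3}{733} = \left(-2\right) 32 \cdot \frac{3}{733} = \left(-64\right) \frac{3}{733} = - \frac{192}{733}$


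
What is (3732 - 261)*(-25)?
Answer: -86775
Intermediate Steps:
(3732 - 261)*(-25) = 3471*(-25) = -86775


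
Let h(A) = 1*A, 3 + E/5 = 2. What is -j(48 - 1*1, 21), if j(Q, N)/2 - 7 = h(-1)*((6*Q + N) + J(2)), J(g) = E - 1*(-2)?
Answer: 586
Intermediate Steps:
E = -5 (E = -15 + 5*2 = -15 + 10 = -5)
h(A) = A
J(g) = -3 (J(g) = -5 - 1*(-2) = -5 + 2 = -3)
j(Q, N) = 20 - 12*Q - 2*N (j(Q, N) = 14 + 2*(-((6*Q + N) - 3)) = 14 + 2*(-((N + 6*Q) - 3)) = 14 + 2*(-(-3 + N + 6*Q)) = 14 + 2*(3 - N - 6*Q) = 14 + (6 - 12*Q - 2*N) = 20 - 12*Q - 2*N)
-j(48 - 1*1, 21) = -(20 - 12*(48 - 1*1) - 2*21) = -(20 - 12*(48 - 1) - 42) = -(20 - 12*47 - 42) = -(20 - 564 - 42) = -1*(-586) = 586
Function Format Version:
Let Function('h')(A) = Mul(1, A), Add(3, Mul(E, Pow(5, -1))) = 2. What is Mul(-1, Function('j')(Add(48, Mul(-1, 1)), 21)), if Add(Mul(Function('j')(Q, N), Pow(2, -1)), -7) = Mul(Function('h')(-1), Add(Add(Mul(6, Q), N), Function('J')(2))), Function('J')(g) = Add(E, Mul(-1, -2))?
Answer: 586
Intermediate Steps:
E = -5 (E = Add(-15, Mul(5, 2)) = Add(-15, 10) = -5)
Function('h')(A) = A
Function('J')(g) = -3 (Function('J')(g) = Add(-5, Mul(-1, -2)) = Add(-5, 2) = -3)
Function('j')(Q, N) = Add(20, Mul(-12, Q), Mul(-2, N)) (Function('j')(Q, N) = Add(14, Mul(2, Mul(-1, Add(Add(Mul(6, Q), N), -3)))) = Add(14, Mul(2, Mul(-1, Add(Add(N, Mul(6, Q)), -3)))) = Add(14, Mul(2, Mul(-1, Add(-3, N, Mul(6, Q))))) = Add(14, Mul(2, Add(3, Mul(-1, N), Mul(-6, Q)))) = Add(14, Add(6, Mul(-12, Q), Mul(-2, N))) = Add(20, Mul(-12, Q), Mul(-2, N)))
Mul(-1, Function('j')(Add(48, Mul(-1, 1)), 21)) = Mul(-1, Add(20, Mul(-12, Add(48, Mul(-1, 1))), Mul(-2, 21))) = Mul(-1, Add(20, Mul(-12, Add(48, -1)), -42)) = Mul(-1, Add(20, Mul(-12, 47), -42)) = Mul(-1, Add(20, -564, -42)) = Mul(-1, -586) = 586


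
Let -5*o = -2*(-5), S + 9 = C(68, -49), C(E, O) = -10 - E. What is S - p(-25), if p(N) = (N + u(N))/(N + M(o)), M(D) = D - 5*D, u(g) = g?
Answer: -1529/17 ≈ -89.941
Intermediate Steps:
S = -87 (S = -9 + (-10 - 1*68) = -9 + (-10 - 68) = -9 - 78 = -87)
o = -2 (o = -(-2)*(-5)/5 = -⅕*10 = -2)
M(D) = -4*D
p(N) = 2*N/(8 + N) (p(N) = (N + N)/(N - 4*(-2)) = (2*N)/(N + 8) = (2*N)/(8 + N) = 2*N/(8 + N))
S - p(-25) = -87 - 2*(-25)/(8 - 25) = -87 - 2*(-25)/(-17) = -87 - 2*(-25)*(-1)/17 = -87 - 1*50/17 = -87 - 50/17 = -1529/17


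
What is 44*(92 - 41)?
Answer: 2244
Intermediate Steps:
44*(92 - 41) = 44*51 = 2244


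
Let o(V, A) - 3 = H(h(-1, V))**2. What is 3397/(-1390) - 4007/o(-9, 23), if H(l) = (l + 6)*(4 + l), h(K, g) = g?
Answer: -3172123/158460 ≈ -20.018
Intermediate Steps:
H(l) = (4 + l)*(6 + l) (H(l) = (6 + l)*(4 + l) = (4 + l)*(6 + l))
o(V, A) = 3 + (24 + V**2 + 10*V)**2
3397/(-1390) - 4007/o(-9, 23) = 3397/(-1390) - 4007/(3 + (24 + (-9)**2 + 10*(-9))**2) = 3397*(-1/1390) - 4007/(3 + (24 + 81 - 90)**2) = -3397/1390 - 4007/(3 + 15**2) = -3397/1390 - 4007/(3 + 225) = -3397/1390 - 4007/228 = -3172123/158460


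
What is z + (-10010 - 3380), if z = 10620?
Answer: -2770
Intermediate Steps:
z + (-10010 - 3380) = 10620 + (-10010 - 3380) = 10620 - 13390 = -2770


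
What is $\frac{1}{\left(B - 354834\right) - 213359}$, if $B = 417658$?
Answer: $- \frac{1}{150535} \approx -6.643 \cdot 10^{-6}$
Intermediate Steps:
$\frac{1}{\left(B - 354834\right) - 213359} = \frac{1}{\left(417658 - 354834\right) - 213359} = \frac{1}{62824 - 213359} = \frac{1}{-150535} = - \frac{1}{150535}$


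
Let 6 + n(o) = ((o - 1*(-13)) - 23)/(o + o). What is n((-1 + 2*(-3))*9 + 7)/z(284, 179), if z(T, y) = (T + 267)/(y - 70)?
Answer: -33027/30856 ≈ -1.0704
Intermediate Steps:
z(T, y) = (267 + T)/(-70 + y)
n(o) = -6 + (-10 + o)/(2*o) (n(o) = -6 + ((o - 1*(-13)) - 23)/(o + o) = -6 + ((o + 13) - 23)/((2*o)) = -6 + ((13 + o) - 23)*(1/(2*o)) = -6 + (-10 + o)*(1/(2*o)) = -6 + (-10 + o)/(2*o))
n((-1 + 2*(-3))*9 + 7)/z(284, 179) = (-11/2 - 5/((-1 + 2*(-3))*9 + 7))/(((267 + 284)/(-70 + 179))) = (-11/2 - 5/((-1 - 6)*9 + 7))/((551/109)) = (-11/2 - 5/(-7*9 + 7))/(((1/109)*551)) = (-11/2 - 5/(-63 + 7))/(551/109) = (-11/2 - 5/(-56))*(109/551) = (-11/2 - 5*(-1/56))*(109/551) = (-11/2 + 5/56)*(109/551) = -303/56*109/551 = -33027/30856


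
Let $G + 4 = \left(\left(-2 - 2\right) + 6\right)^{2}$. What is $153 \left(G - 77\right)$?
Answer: $-11781$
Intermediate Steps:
$G = 0$ ($G = -4 + \left(\left(-2 - 2\right) + 6\right)^{2} = -4 + \left(-4 + 6\right)^{2} = -4 + 2^{2} = -4 + 4 = 0$)
$153 \left(G - 77\right) = 153 \left(0 - 77\right) = 153 \left(-77\right) = -11781$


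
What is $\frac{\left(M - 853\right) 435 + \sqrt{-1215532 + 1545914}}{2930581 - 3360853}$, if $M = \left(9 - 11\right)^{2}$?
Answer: $\frac{41035}{47808} - \frac{\sqrt{330382}}{430272} \approx 0.85699$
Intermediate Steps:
$M = 4$ ($M = \left(-2\right)^{2} = 4$)
$\frac{\left(M - 853\right) 435 + \sqrt{-1215532 + 1545914}}{2930581 - 3360853} = \frac{\left(4 - 853\right) 435 + \sqrt{-1215532 + 1545914}}{2930581 - 3360853} = \frac{\left(-849\right) 435 + \sqrt{330382}}{-430272} = \left(-369315 + \sqrt{330382}\right) \left(- \frac{1}{430272}\right) = \frac{41035}{47808} - \frac{\sqrt{330382}}{430272}$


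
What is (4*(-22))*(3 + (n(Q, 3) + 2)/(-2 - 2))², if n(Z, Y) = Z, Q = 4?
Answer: -198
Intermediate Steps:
(4*(-22))*(3 + (n(Q, 3) + 2)/(-2 - 2))² = (4*(-22))*(3 + (4 + 2)/(-2 - 2))² = -88*(3 + 6/(-4))² = -88*(3 + 6*(-¼))² = -88*(3 - 3/2)² = -88*(3/2)² = -88*9/4 = -198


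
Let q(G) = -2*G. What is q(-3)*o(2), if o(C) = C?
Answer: 12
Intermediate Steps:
q(-3)*o(2) = -2*(-3)*2 = 6*2 = 12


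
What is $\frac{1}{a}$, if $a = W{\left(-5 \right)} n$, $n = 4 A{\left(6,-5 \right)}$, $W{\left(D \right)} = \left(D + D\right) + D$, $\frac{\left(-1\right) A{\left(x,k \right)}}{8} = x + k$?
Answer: $\frac{1}{480} \approx 0.0020833$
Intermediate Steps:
$A{\left(x,k \right)} = - 8 k - 8 x$ ($A{\left(x,k \right)} = - 8 \left(x + k\right) = - 8 \left(k + x\right) = - 8 k - 8 x$)
$W{\left(D \right)} = 3 D$ ($W{\left(D \right)} = 2 D + D = 3 D$)
$n = -32$ ($n = 4 \left(\left(-8\right) \left(-5\right) - 48\right) = 4 \left(40 - 48\right) = 4 \left(-8\right) = -32$)
$a = 480$ ($a = 3 \left(-5\right) \left(-32\right) = \left(-15\right) \left(-32\right) = 480$)
$\frac{1}{a} = \frac{1}{480}$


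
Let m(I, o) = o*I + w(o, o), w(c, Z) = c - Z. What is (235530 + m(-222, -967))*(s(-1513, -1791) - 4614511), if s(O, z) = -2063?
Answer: -2078400081096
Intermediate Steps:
m(I, o) = I*o (m(I, o) = o*I + (o - o) = I*o + 0 = I*o)
(235530 + m(-222, -967))*(s(-1513, -1791) - 4614511) = (235530 - 222*(-967))*(-2063 - 4614511) = (235530 + 214674)*(-4616574) = 450204*(-4616574) = -2078400081096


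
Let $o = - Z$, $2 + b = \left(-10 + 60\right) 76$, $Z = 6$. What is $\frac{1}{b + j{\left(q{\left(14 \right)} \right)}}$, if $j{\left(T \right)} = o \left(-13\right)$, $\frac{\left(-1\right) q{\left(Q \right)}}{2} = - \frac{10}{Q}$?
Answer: $\frac{1}{3876} \approx 0.000258$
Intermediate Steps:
$q{\left(Q \right)} = \frac{20}{Q}$ ($q{\left(Q \right)} = - 2 \left(- \frac{10}{Q}\right) = \frac{20}{Q}$)
$b = 3798$ ($b = -2 + \left(-10 + 60\right) 76 = -2 + 50 \cdot 76 = -2 + 3800 = 3798$)
$o = -6$ ($o = \left(-1\right) 6 = -6$)
$j{\left(T \right)} = 78$ ($j{\left(T \right)} = \left(-6\right) \left(-13\right) = 78$)
$\frac{1}{b + j{\left(q{\left(14 \right)} \right)}} = \frac{1}{3798 + 78} = \frac{1}{3876}$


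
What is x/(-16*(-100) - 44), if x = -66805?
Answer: -66805/1556 ≈ -42.934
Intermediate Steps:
x/(-16*(-100) - 44) = -66805/(-16*(-100) - 44) = -66805/(1600 - 44) = -66805/1556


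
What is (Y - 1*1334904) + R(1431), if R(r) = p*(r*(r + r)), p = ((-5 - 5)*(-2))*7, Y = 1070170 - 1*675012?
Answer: 572433334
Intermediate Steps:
Y = 395158 (Y = 1070170 - 675012 = 395158)
p = 140 (p = -10*(-2)*7 = 20*7 = 140)
R(r) = 280*r² (R(r) = 140*(r*(r + r)) = 140*(r*(2*r)) = 140*(2*r²) = 280*r²)
(Y - 1*1334904) + R(1431) = (395158 - 1*1334904) + 280*1431² = (395158 - 1334904) + 280*2047761 = -939746 + 573373080 = 572433334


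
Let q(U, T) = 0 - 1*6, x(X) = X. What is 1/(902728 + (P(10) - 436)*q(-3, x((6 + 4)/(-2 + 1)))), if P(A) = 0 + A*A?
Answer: 1/904744 ≈ 1.1053e-6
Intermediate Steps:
P(A) = A² (P(A) = 0 + A² = A²)
q(U, T) = -6 (q(U, T) = 0 - 6 = -6)
1/(902728 + (P(10) - 436)*q(-3, x((6 + 4)/(-2 + 1)))) = 1/(902728 + (10² - 436)*(-6)) = 1/(902728 + (100 - 436)*(-6)) = 1/(902728 - 336*(-6)) = 1/(902728 + 2016) = 1/904744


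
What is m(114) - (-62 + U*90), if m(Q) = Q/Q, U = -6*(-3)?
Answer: -1557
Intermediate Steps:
U = 18
m(Q) = 1
m(114) - (-62 + U*90) = 1 - (-62 + 18*90) = 1 - (-62 + 1620) = 1 - 1*1558 = 1 - 1558 = -1557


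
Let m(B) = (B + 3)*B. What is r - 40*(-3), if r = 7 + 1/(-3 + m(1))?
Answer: 128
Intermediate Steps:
m(B) = B*(3 + B) (m(B) = (3 + B)*B = B*(3 + B))
r = 8 (r = 7 + 1/(-3 + 1*(3 + 1)) = 7 + 1/(-3 + 1*4) = 7 + 1/(-3 + 4) = 7 + 1/1 = 7 + 1 = 8)
r - 40*(-3) = 8 - 40*(-3) = 8 - 5*(-24) = 8 + 120 = 128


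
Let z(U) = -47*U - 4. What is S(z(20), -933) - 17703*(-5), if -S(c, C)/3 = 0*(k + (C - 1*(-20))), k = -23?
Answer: 88515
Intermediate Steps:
z(U) = -4 - 47*U
S(c, C) = 0 (S(c, C) = -0*(-23 + (C - 1*(-20))) = -0*(-23 + (C + 20)) = -0*(-23 + (20 + C)) = -0*(-3 + C) = -3*0 = 0)
S(z(20), -933) - 17703*(-5) = 0 - 17703*(-5) = 0 + 88515 = 88515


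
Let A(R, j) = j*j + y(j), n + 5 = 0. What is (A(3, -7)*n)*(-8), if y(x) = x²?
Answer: 3920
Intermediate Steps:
n = -5 (n = -5 + 0 = -5)
A(R, j) = 2*j² (A(R, j) = j*j + j² = j² + j² = 2*j²)
(A(3, -7)*n)*(-8) = ((2*(-7)²)*(-5))*(-8) = ((2*49)*(-5))*(-8) = (98*(-5))*(-8) = -490*(-8) = 3920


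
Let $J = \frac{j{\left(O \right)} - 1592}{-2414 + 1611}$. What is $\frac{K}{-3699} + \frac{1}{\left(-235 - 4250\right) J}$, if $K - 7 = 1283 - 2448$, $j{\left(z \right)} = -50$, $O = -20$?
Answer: $\frac{947218907}{3026756070} \approx 0.31295$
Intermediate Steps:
$J = \frac{1642}{803}$ ($J = \frac{-50 - 1592}{-2414 + 1611} = - \frac{1642}{-803} = \left(-1642\right) \left(- \frac{1}{803}\right) = \frac{1642}{803} \approx 2.0448$)
$K = -1158$ ($K = 7 + \left(1283 - 2448\right) = 7 - 1165 = -1158$)
$\frac{K}{-3699} + \frac{1}{\left(-235 - 4250\right) J} = - \frac{1158}{-3699} + \frac{1}{\left(-235 - 4250\right) \frac{1642}{803}} = \left(-1158\right) \left(- \frac{1}{3699}\right) + \frac{1}{-4485} \cdot \frac{803}{1642} = \frac{386}{1233} - \frac{803}{7364370} = \frac{947218907}{3026756070}$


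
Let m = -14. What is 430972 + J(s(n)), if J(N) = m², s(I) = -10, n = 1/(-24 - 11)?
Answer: 431168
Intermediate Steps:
n = -1/35 (n = 1/(-35) = -1/35 ≈ -0.028571)
J(N) = 196 (J(N) = (-14)² = 196)
430972 + J(s(n)) = 430972 + 196 = 431168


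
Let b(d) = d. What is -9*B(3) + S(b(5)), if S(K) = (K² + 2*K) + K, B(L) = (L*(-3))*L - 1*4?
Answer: 319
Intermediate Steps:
B(L) = -4 - 3*L² (B(L) = (-3*L)*L - 4 = -3*L² - 4 = -4 - 3*L²)
S(K) = K² + 3*K
-9*B(3) + S(b(5)) = -9*(-4 - 3*3²) + 5*(3 + 5) = -9*(-4 - 3*9) + 5*8 = -9*(-4 - 27) + 40 = -9*(-31) + 40 = 279 + 40 = 319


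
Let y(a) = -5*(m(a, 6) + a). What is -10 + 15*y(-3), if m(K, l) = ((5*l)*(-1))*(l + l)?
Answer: 27215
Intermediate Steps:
m(K, l) = -10*l² (m(K, l) = (-5*l)*(2*l) = -10*l²)
y(a) = 1800 - 5*a (y(a) = -5*(-10*6² + a) = -5*(-10*36 + a) = -5*(-360 + a) = 1800 - 5*a)
-10 + 15*y(-3) = -10 + 15*(1800 - 5*(-3)) = -10 + 15*(1800 + 15) = -10 + 15*1815 = -10 + 27225 = 27215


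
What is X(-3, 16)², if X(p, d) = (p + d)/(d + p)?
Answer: 1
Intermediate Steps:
X(p, d) = 1 (X(p, d) = (d + p)/(d + p) = 1)
X(-3, 16)² = 1² = 1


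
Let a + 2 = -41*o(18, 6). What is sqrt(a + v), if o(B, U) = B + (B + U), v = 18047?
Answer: sqrt(16323) ≈ 127.76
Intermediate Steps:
o(B, U) = U + 2*B
a = -1724 (a = -2 - 41*(6 + 2*18) = -2 - 41*(6 + 36) = -2 - 41*42 = -2 - 1722 = -1724)
sqrt(a + v) = sqrt(-1724 + 18047) = sqrt(16323)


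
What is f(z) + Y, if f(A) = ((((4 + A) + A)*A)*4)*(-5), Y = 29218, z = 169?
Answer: -1126742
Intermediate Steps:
f(A) = -20*A*(4 + 2*A) (f(A) = (((4 + 2*A)*A)*4)*(-5) = ((A*(4 + 2*A))*4)*(-5) = (4*A*(4 + 2*A))*(-5) = -20*A*(4 + 2*A))
f(z) + Y = -40*169*(2 + 169) + 29218 = -40*169*171 + 29218 = -1155960 + 29218 = -1126742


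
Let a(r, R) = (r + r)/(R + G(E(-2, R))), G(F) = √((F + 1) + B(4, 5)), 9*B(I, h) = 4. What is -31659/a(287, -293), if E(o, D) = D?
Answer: 9276087/574 - 42212*I*√41/287 ≈ 16160.0 - 941.77*I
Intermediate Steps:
B(I, h) = 4/9 (B(I, h) = (⅑)*4 = 4/9)
G(F) = √(13/9 + F) (G(F) = √((F + 1) + 4/9) = √((1 + F) + 4/9) = √(13/9 + F))
a(r, R) = 2*r/(R + √(13 + 9*R)/3) (a(r, R) = (r + r)/(R + √(13 + 9*R)/3) = (2*r)/(R + √(13 + 9*R)/3) = 2*r/(R + √(13 + 9*R)/3))
-31659/a(287, -293) = -(-9276087/574 + 10553*√(13 + 9*(-293))/574) = -(-9276087/574 + 10553*√(13 - 2637)/574) = -(-9276087/574 + 42212*I*√41/287) = -31659*(-293/574 + 4*I*√41/861) = 9276087/574 - 42212*I*√41/287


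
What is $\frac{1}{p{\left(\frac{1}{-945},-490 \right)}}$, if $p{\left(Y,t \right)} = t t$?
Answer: $\frac{1}{240100} \approx 4.1649 \cdot 10^{-6}$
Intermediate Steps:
$p{\left(Y,t \right)} = t^{2}$
$\frac{1}{p{\left(\frac{1}{-945},-490 \right)}} = \frac{1}{\left(-490\right)^{2}} = \frac{1}{240100}$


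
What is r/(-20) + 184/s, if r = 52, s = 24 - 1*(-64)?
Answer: -28/55 ≈ -0.50909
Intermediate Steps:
s = 88 (s = 24 + 64 = 88)
r/(-20) + 184/s = 52/(-20) + 184/88 = 52*(-1/20) + 184*(1/88) = -13/5 + 23/11 = -28/55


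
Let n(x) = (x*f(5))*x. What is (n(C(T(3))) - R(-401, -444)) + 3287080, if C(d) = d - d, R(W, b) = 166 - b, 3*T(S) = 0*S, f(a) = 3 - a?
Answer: 3286470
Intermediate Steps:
T(S) = 0 (T(S) = (0*S)/3 = (1/3)*0 = 0)
C(d) = 0
n(x) = -2*x**2 (n(x) = (x*(3 - 1*5))*x = (x*(3 - 5))*x = (x*(-2))*x = (-2*x)*x = -2*x**2)
(n(C(T(3))) - R(-401, -444)) + 3287080 = (-2*0**2 - (166 - 1*(-444))) + 3287080 = (-2*0 - (166 + 444)) + 3287080 = (0 - 1*610) + 3287080 = (0 - 610) + 3287080 = -610 + 3287080 = 3286470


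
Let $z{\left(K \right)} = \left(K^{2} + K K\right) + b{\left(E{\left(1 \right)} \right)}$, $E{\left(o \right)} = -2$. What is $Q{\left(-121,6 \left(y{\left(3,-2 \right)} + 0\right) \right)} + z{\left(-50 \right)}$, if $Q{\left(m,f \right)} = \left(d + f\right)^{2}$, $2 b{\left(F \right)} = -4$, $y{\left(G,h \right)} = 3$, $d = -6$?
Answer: $5142$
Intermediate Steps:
$b{\left(F \right)} = -2$ ($b{\left(F \right)} = \frac{1}{2} \left(-4\right) = -2$)
$Q{\left(m,f \right)} = \left(-6 + f\right)^{2}$
$z{\left(K \right)} = -2 + 2 K^{2}$ ($z{\left(K \right)} = \left(K^{2} + K K\right) - 2 = \left(K^{2} + K^{2}\right) - 2 = 2 K^{2} - 2 = -2 + 2 K^{2}$)
$Q{\left(-121,6 \left(y{\left(3,-2 \right)} + 0\right) \right)} + z{\left(-50 \right)} = \left(-6 + 6 \left(3 + 0\right)\right)^{2} - \left(2 - 2 \left(-50\right)^{2}\right) = \left(-6 + 6 \cdot 3\right)^{2} + \left(-2 + 2 \cdot 2500\right) = \left(-6 + 18\right)^{2} + \left(-2 + 5000\right) = 12^{2} + 4998 = 144 + 4998 = 5142$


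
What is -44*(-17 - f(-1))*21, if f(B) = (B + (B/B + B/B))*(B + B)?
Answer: 13860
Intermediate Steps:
f(B) = 2*B*(2 + B) (f(B) = (B + (1 + 1))*(2*B) = (B + 2)*(2*B) = (2 + B)*(2*B) = 2*B*(2 + B))
-44*(-17 - f(-1))*21 = -44*(-17 - 2*(-1)*(2 - 1))*21 = -44*(-17 - 2*(-1))*21 = -44*(-17 - 1*(-2))*21 = -44*(-17 + 2)*21 = -44*(-15)*21 = 660*21 = 13860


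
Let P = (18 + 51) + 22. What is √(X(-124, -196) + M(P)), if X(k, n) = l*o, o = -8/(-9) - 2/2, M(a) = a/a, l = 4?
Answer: √5/3 ≈ 0.74536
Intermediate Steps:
P = 91 (P = 69 + 22 = 91)
M(a) = 1
o = -⅑ (o = -8*(-⅑) - 2*½ = 8/9 - 1 = -⅑ ≈ -0.11111)
X(k, n) = -4/9 (X(k, n) = 4*(-⅑) = -4/9)
√(X(-124, -196) + M(P)) = √(-4/9 + 1) = √(5/9) = √5/3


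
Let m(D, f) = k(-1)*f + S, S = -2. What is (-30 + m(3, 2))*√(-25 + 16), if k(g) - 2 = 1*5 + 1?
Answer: -48*I ≈ -48.0*I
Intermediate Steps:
k(g) = 8 (k(g) = 2 + (1*5 + 1) = 2 + (5 + 1) = 2 + 6 = 8)
m(D, f) = -2 + 8*f (m(D, f) = 8*f - 2 = -2 + 8*f)
(-30 + m(3, 2))*√(-25 + 16) = (-30 + (-2 + 8*2))*√(-25 + 16) = (-30 + (-2 + 16))*√(-9) = (-30 + 14)*(3*I) = -48*I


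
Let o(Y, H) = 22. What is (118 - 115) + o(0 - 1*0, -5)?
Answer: 25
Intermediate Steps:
(118 - 115) + o(0 - 1*0, -5) = (118 - 115) + 22 = 3 + 22 = 25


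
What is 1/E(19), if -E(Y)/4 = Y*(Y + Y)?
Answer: -1/2888 ≈ -0.00034626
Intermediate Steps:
E(Y) = -8*Y**2 (E(Y) = -4*Y*(Y + Y) = -4*Y*2*Y = -8*Y**2)
1/E(19) = 1/(-8*19**2) = 1/(-8*361) = 1/(-2888) = -1/2888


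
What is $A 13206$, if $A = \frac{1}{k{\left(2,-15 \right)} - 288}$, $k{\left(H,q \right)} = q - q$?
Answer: $- \frac{2201}{48} \approx -45.854$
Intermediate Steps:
$k{\left(H,q \right)} = 0$
$A = - \frac{1}{288}$ ($A = \frac{1}{0 - 288} = \frac{1}{-288} = - \frac{1}{288} \approx -0.0034722$)
$A 13206 = \left(- \frac{1}{288}\right) 13206 = - \frac{2201}{48}$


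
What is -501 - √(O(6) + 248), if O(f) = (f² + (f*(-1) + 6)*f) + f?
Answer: -501 - √290 ≈ -518.03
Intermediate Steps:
O(f) = f + f² + f*(6 - f) (O(f) = (f² + (-f + 6)*f) + f = (f² + (6 - f)*f) + f = (f² + f*(6 - f)) + f = f + f² + f*(6 - f))
-501 - √(O(6) + 248) = -501 - √(7*6 + 248) = -501 - √(42 + 248) = -501 - √290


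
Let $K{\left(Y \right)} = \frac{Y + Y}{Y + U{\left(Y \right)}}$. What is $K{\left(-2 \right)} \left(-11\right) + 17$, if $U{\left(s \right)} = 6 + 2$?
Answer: $\frac{73}{3} \approx 24.333$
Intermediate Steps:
$U{\left(s \right)} = 8$
$K{\left(Y \right)} = \frac{2 Y}{8 + Y}$ ($K{\left(Y \right)} = \frac{Y + Y}{Y + 8} = \frac{2 Y}{8 + Y}$)
$K{\left(-2 \right)} \left(-11\right) + 17 = 2 \left(-2\right) \frac{1}{8 - 2} \left(-11\right) + 17 = 2 \left(-2\right) \frac{1}{6} \left(-11\right) + 17 = \left(- \frac{2}{3}\right) \left(-11\right) + 17 = \frac{22}{3} + 17 = \frac{73}{3}$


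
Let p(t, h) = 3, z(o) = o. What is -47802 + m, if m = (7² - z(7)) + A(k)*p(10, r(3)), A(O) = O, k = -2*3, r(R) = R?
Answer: -47778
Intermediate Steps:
k = -6
m = 24 (m = (7² - 1*7) - 6*3 = (49 - 7) - 18 = 42 - 18 = 24)
-47802 + m = -47802 + 24 = -47778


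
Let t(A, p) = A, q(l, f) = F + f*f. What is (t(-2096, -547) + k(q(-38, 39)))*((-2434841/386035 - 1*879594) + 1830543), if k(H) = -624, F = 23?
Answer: -199700856331456/77207 ≈ -2.5866e+9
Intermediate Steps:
q(l, f) = 23 + f² (q(l, f) = 23 + f*f = 23 + f²)
(t(-2096, -547) + k(q(-38, 39)))*((-2434841/386035 - 1*879594) + 1830543) = (-2096 - 624)*((-2434841/386035 - 1*879594) + 1830543) = -2720*((-2434841*1/386035 - 879594) + 1830543) = -2720*((-2434841/386035 - 879594) + 1830543) = -2720*(-339556504631/386035 + 1830543) = -2720*367097162374/386035 = -199700856331456/77207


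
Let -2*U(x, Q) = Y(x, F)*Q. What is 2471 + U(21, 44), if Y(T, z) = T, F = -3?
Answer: 2009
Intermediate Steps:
U(x, Q) = -Q*x/2 (U(x, Q) = -x*Q/2 = -Q*x/2)
2471 + U(21, 44) = 2471 - 1/2*44*21 = 2471 - 462 = 2009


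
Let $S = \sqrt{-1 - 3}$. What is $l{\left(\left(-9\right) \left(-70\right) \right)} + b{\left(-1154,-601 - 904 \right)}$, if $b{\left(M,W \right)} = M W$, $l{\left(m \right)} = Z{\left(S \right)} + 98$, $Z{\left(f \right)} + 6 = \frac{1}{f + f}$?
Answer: $1736862 - \frac{i}{4} \approx 1.7369 \cdot 10^{6} - 0.25 i$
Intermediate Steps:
$S = 2 i$ ($S = \sqrt{-4} = 2 i \approx 2.0 i$)
$Z{\left(f \right)} = -6 + \frac{1}{2 f}$ ($Z{\left(f \right)} = -6 + \frac{1}{f + f} = -6 + \frac{1}{2 f}$)
$l{\left(m \right)} = 92 - \frac{i}{4}$ ($l{\left(m \right)} = \left(-6 + \frac{1}{2 \cdot 2 i}\right) + 98 = \left(-6 + \frac{\left(- \frac{1}{2}\right) i}{2}\right) + 98 = \left(-6 - \frac{i}{4}\right) + 98 = 92 - \frac{i}{4}$)
$l{\left(\left(-9\right) \left(-70\right) \right)} + b{\left(-1154,-601 - 904 \right)} = \left(92 - \frac{i}{4}\right) - 1154 \left(-601 - 904\right) = \left(92 - \frac{i}{4}\right) - -1736770 = \left(92 - \frac{i}{4}\right) + 1736770 = 1736862 - \frac{i}{4}$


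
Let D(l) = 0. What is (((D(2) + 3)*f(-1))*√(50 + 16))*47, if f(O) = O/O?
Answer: 141*√66 ≈ 1145.5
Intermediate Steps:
f(O) = 1
(((D(2) + 3)*f(-1))*√(50 + 16))*47 = (((0 + 3)*1)*√(50 + 16))*47 = ((3*1)*√66)*47 = (3*√66)*47 = 141*√66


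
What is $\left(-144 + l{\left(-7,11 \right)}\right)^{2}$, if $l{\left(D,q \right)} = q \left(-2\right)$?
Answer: $27556$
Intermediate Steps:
$l{\left(D,q \right)} = - 2 q$
$\left(-144 + l{\left(-7,11 \right)}\right)^{2} = \left(-144 - 22\right)^{2} = \left(-166\right)^{2} = 27556$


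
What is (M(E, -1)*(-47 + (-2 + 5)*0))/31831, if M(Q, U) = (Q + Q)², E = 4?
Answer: -3008/31831 ≈ -0.094499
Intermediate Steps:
M(Q, U) = 4*Q² (M(Q, U) = (2*Q)² = 4*Q²)
(M(E, -1)*(-47 + (-2 + 5)*0))/31831 = ((4*4²)*(-47 + (-2 + 5)*0))/31831 = ((4*16)*(-47 + 3*0))*(1/31831) = (64*(-47 + 0))*(1/31831) = (64*(-47))*(1/31831) = -3008*1/31831 = -3008/31831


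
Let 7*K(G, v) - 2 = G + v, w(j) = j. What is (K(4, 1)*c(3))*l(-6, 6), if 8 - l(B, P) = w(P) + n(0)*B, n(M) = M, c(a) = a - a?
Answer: 0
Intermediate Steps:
c(a) = 0
K(G, v) = 2/7 + G/7 + v/7 (K(G, v) = 2/7 + (G + v)/7 = 2/7 + (G/7 + v/7) = 2/7 + G/7 + v/7)
l(B, P) = 8 - P (l(B, P) = 8 - (P + 0*B) = 8 - (P + 0) = 8 - P)
(K(4, 1)*c(3))*l(-6, 6) = ((2/7 + (1/7)*4 + (1/7)*1)*0)*(8 - 1*6) = ((2/7 + 4/7 + 1/7)*0)*(8 - 6) = (1*0)*2 = 0*2 = 0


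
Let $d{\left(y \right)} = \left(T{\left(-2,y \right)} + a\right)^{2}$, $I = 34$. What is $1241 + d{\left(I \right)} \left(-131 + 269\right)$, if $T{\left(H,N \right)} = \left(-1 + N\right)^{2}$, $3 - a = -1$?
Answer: $164862803$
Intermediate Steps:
$a = 4$ ($a = 3 - -1 = 3 + 1 = 4$)
$d{\left(y \right)} = \left(4 + \left(-1 + y\right)^{2}\right)^{2}$ ($d{\left(y \right)} = \left(\left(-1 + y\right)^{2} + 4\right)^{2} = \left(4 + \left(-1 + y\right)^{2}\right)^{2}$)
$1241 + d{\left(I \right)} \left(-131 + 269\right) = 1241 + \left(4 + \left(-1 + 34\right)^{2}\right)^{2} \left(-131 + 269\right) = 1241 + \left(4 + 33^{2}\right)^{2} \cdot 138 = 1241 + \left(4 + 1089\right)^{2} \cdot 138 = 1241 + 1093^{2} \cdot 138 = 1241 + 1194649 \cdot 138 = 1241 + 164861562 = 164862803$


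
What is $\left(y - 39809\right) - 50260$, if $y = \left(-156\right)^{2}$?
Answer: $-65733$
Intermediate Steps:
$y = 24336$
$\left(y - 39809\right) - 50260 = \left(24336 - 39809\right) - 50260 = -15473 - 50260 = -65733$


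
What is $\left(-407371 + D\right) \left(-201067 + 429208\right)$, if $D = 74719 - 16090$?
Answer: $-79562348622$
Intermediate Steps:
$D = 58629$ ($D = 74719 - 16090 = 58629$)
$\left(-407371 + D\right) \left(-201067 + 429208\right) = \left(-407371 + 58629\right) \left(-201067 + 429208\right) = \left(-348742\right) 228141 = -79562348622$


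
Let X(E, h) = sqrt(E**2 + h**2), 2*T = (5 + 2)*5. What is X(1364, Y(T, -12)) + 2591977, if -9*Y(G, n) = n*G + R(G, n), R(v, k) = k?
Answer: 2591977 + 2*sqrt(4187485)/3 ≈ 2.5933e+6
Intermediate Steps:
T = 35/2 (T = ((5 + 2)*5)/2 = (7*5)/2 = (1/2)*35 = 35/2 ≈ 17.500)
Y(G, n) = -n/9 - G*n/9 (Y(G, n) = -(n*G + n)/9 = -(G*n + n)/9 = -(n + G*n)/9 = -n/9 - G*n/9)
X(1364, Y(T, -12)) + 2591977 = sqrt(1364**2 + ((1/9)*(-12)*(-1 - 1*35/2))**2) + 2591977 = sqrt(1860496 + ((1/9)*(-12)*(-1 - 35/2))**2) + 2591977 = sqrt(1860496 + ((1/9)*(-12)*(-37/2))**2) + 2591977 = sqrt(1860496 + (74/3)**2) + 2591977 = sqrt(1860496 + 5476/9) + 2591977 = sqrt(16749940/9) + 2591977 = 2*sqrt(4187485)/3 + 2591977 = 2591977 + 2*sqrt(4187485)/3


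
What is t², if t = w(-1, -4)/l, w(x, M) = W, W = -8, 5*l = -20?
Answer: 4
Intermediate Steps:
l = -4 (l = (⅕)*(-20) = -4)
w(x, M) = -8
t = 2 (t = -8/(-4) = -8*(-¼) = 2)
t² = 2² = 4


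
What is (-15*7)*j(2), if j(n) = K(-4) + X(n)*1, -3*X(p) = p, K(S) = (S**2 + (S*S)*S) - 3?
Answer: 5425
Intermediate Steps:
K(S) = -3 + S**2 + S**3 (K(S) = (S**2 + S**2*S) - 3 = (S**2 + S**3) - 3 = -3 + S**2 + S**3)
X(p) = -p/3
j(n) = -51 - n/3 (j(n) = (-3 + (-4)**2 + (-4)**3) - n/3*1 = (-3 + 16 - 64) - n/3 = -51 - n/3)
(-15*7)*j(2) = (-15*7)*(-51 - 1/3*2) = -105*(-51 - 2/3) = -105*(-155/3) = 5425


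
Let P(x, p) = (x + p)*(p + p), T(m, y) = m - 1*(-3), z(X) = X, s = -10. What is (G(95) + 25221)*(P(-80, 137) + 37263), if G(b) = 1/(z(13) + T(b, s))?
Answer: 49347350564/37 ≈ 1.3337e+9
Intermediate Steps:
T(m, y) = 3 + m (T(m, y) = m + 3 = 3 + m)
P(x, p) = 2*p*(p + x) (P(x, p) = (p + x)*(2*p) = 2*p*(p + x))
G(b) = 1/(16 + b) (G(b) = 1/(13 + (3 + b)) = 1/(16 + b))
(G(95) + 25221)*(P(-80, 137) + 37263) = (1/(16 + 95) + 25221)*(2*137*(137 - 80) + 37263) = (1/111 + 25221)*(2*137*57 + 37263) = (1/111 + 25221)*(15618 + 37263) = (2799532/111)*52881 = 49347350564/37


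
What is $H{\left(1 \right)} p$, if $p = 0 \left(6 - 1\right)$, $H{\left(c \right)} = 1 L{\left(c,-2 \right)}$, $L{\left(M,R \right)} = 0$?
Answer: $0$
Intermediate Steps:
$H{\left(c \right)} = 0$ ($H{\left(c \right)} = 1 \cdot 0 = 0$)
$p = 0$ ($p = 0 \cdot 5 = 0$)
$H{\left(1 \right)} p = 0 \cdot 0 = 0$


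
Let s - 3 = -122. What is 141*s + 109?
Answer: -16670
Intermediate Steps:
s = -119 (s = 3 - 122 = -119)
141*s + 109 = 141*(-119) + 109 = -16779 + 109 = -16670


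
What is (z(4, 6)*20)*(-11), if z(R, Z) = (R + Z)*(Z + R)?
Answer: -22000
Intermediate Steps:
z(R, Z) = (R + Z)**2 (z(R, Z) = (R + Z)*(R + Z) = (R + Z)**2)
(z(4, 6)*20)*(-11) = ((4 + 6)**2*20)*(-11) = (10**2*20)*(-11) = (100*20)*(-11) = 2000*(-11) = -22000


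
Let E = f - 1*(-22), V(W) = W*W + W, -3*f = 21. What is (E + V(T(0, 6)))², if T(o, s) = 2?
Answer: 441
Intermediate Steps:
f = -7 (f = -⅓*21 = -7)
V(W) = W + W² (V(W) = W² + W = W + W²)
E = 15 (E = -7 - 1*(-22) = -7 + 22 = 15)
(E + V(T(0, 6)))² = (15 + 2*(1 + 2))² = (15 + 2*3)² = (15 + 6)² = 21² = 441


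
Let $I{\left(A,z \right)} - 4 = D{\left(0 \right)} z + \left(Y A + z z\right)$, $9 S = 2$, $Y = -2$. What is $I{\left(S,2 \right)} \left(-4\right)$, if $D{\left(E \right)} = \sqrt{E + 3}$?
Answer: $- \frac{272}{9} - 8 \sqrt{3} \approx -44.079$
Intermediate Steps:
$S = \frac{2}{9}$ ($S = \frac{1}{9} \cdot 2 = \frac{2}{9} \approx 0.22222$)
$D{\left(E \right)} = \sqrt{3 + E}$
$I{\left(A,z \right)} = 4 + z^{2} - 2 A + z \sqrt{3}$ ($I{\left(A,z \right)} = 4 - \left(2 A - z z - \sqrt{3 + 0} z\right) = 4 - \left(- z^{2} + 2 A - \sqrt{3} z\right) = 4 - \left(- z^{2} + 2 A - z \sqrt{3}\right) = 4 + \left(z^{2} - 2 A + z \sqrt{3}\right) = 4 + z^{2} - 2 A + z \sqrt{3}$)
$I{\left(S,2 \right)} \left(-4\right) = \left(4 + 2^{2} - \frac{4}{9} + 2 \sqrt{3}\right) \left(-4\right) = \left(4 + 4 - \frac{4}{9} + 2 \sqrt{3}\right) \left(-4\right) = \left(\frac{68}{9} + 2 \sqrt{3}\right) \left(-4\right) = - \frac{272}{9} - 8 \sqrt{3}$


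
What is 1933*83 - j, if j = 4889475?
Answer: -4729036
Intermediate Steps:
1933*83 - j = 1933*83 - 1*4889475 = 160439 - 4889475 = -4729036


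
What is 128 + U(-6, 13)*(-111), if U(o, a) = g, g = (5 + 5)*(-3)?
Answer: 3458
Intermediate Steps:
g = -30 (g = 10*(-3) = -30)
U(o, a) = -30
128 + U(-6, 13)*(-111) = 128 - 30*(-111) = 128 + 3330 = 3458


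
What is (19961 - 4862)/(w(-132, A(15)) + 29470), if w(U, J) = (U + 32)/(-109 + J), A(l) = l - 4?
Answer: 246617/481360 ≈ 0.51233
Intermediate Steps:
A(l) = -4 + l
w(U, J) = (32 + U)/(-109 + J)
(19961 - 4862)/(w(-132, A(15)) + 29470) = (19961 - 4862)/((32 - 132)/(-109 + (-4 + 15)) + 29470) = 15099/(-100/(-109 + 11) + 29470) = 15099/(-100/(-98) + 29470) = 15099/(-1/98*(-100) + 29470) = 15099/(50/49 + 29470) = 15099/(1444080/49) = 15099*(49/1444080) = 246617/481360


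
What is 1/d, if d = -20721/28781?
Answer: -28781/20721 ≈ -1.3890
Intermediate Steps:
d = -20721/28781 (d = -20721*1/28781 = -20721/28781 ≈ -0.71995)
1/d = 1/(-20721/28781) = -28781/20721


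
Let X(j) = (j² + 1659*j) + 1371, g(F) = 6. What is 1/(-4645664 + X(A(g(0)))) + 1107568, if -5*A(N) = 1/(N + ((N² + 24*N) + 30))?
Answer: 5999812313361616592/5417105146919 ≈ 1.1076e+6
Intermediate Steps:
A(N) = -1/(5*(30 + N² + 25*N)) (A(N) = -1/(5*(N + ((N² + 24*N) + 30))) = -1/(5*(N + (30 + N² + 24*N))) = -1/(5*(30 + N² + 25*N)))
X(j) = 1371 + j² + 1659*j
1/(-4645664 + X(A(g(0)))) + 1107568 = 1/(-4645664 + (1371 + (-1/(150 + 5*6² + 125*6))² + 1659*(-1/(150 + 5*6² + 125*6)))) + 1107568 = 1/(-4645664 + (1371 + (-1/(150 + 5*36 + 750))² + 1659*(-1/(150 + 5*36 + 750)))) + 1107568 = 1/(-4645664 + (1371 + (-1/(150 + 180 + 750))² + 1659*(-1/(150 + 180 + 750)))) + 1107568 = 1/(-4645664 + (1371 + (-1/1080)² + 1659*(-1/1080))) + 1107568 = 1/(-4645664 + (1371 + 1/1166400 - 553/360)) + 1107568 = 1/(-4645664 + 1597342681/1166400) + 1107568 = 1/(-5417105146919/1166400) + 1107568 = -1166400/5417105146919 + 1107568 = 5999812313361616592/5417105146919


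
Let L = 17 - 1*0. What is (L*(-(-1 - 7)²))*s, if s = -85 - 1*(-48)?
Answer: 40256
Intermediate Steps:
L = 17 (L = 17 + 0 = 17)
s = -37 (s = -85 + 48 = -37)
(L*(-(-1 - 7)²))*s = (17*(-(-1 - 7)²))*(-37) = (17*(-1*(-8)²))*(-37) = (17*(-1*64))*(-37) = (17*(-64))*(-37) = -1088*(-37) = 40256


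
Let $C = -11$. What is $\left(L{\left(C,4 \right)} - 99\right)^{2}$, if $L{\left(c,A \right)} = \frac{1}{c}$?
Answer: $\frac{1188100}{121} \approx 9819.0$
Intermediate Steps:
$\left(L{\left(C,4 \right)} - 99\right)^{2} = \left(\frac{1}{-11} - 99\right)^{2} = \left(- \frac{1}{11} - 99\right)^{2} = \left(- \frac{1090}{11}\right)^{2} = \frac{1188100}{121}$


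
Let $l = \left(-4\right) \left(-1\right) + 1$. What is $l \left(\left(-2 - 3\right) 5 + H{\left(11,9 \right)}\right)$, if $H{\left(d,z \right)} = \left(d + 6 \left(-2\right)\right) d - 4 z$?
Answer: $-360$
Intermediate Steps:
$H{\left(d,z \right)} = - 4 z + d \left(-12 + d\right)$ ($H{\left(d,z \right)} = \left(d - 12\right) d - 4 z = \left(-12 + d\right) d - 4 z = d \left(-12 + d\right) - 4 z = - 4 z + d \left(-12 + d\right)$)
$l = 5$ ($l = 4 + 1 = 5$)
$l \left(\left(-2 - 3\right) 5 + H{\left(11,9 \right)}\right) = 5 \left(\left(-2 - 3\right) 5 - \left(168 - 121\right)\right) = 5 \left(\left(-5\right) 5 - 47\right) = 5 \left(-25 - 47\right) = 5 \left(-72\right) = -360$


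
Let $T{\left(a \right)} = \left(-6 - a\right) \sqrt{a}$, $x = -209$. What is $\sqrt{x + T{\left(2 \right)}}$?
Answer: $\sqrt{-209 - 8 \sqrt{2}} \approx 14.843 i$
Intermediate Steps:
$T{\left(a \right)} = \sqrt{a} \left(-6 - a\right)$
$\sqrt{x + T{\left(2 \right)}} = \sqrt{-209 + \sqrt{2} \left(-6 - 2\right)} = \sqrt{-209 + \sqrt{2} \left(-8\right)} = \sqrt{-209 - 8 \sqrt{2}}$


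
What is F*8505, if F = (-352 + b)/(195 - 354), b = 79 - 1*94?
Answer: 1040445/53 ≈ 19631.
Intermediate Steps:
b = -15 (b = 79 - 94 = -15)
F = 367/159 (F = (-352 - 15)/(195 - 354) = -367/(-159) = -367*(-1/159) = 367/159 ≈ 2.3082)
F*8505 = (367/159)*8505 = 1040445/53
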